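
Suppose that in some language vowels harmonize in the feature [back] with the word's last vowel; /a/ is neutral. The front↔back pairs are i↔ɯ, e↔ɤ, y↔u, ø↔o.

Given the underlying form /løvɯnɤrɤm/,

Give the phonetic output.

[lovɯnɤrɤm]

/ø/ harmonizes with /ɤ/ ([+back]) → [o]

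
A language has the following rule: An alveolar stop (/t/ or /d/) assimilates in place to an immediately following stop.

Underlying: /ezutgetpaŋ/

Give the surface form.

/t/ before /g/ (velar) → [k]
/t/ before /p/ (labial) → [p]

[ezukgeppaŋ]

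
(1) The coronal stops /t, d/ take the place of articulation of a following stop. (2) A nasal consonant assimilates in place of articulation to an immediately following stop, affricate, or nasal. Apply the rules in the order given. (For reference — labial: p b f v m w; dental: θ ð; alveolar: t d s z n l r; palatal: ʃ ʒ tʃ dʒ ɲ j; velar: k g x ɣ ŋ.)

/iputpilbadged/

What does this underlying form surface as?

Rule 1: /t/ before /p/ (labial) → [p]
Rule 1: /d/ before /g/ (velar) → [g]
After rule 1: ipuppilbagged
Rule 2: no segment meets the rule's conditions; no change.

[ipuppilbagged]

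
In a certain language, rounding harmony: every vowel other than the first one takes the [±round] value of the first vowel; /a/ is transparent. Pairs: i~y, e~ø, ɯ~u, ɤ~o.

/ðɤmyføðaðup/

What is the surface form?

/y/ harmonizes with /ɤ/ ([-round]) → [i]
/ø/ harmonizes with /ɤ/ ([-round]) → [e]
/u/ harmonizes with /ɤ/ ([-round]) → [ɯ]

[ðɤmifeðaðɯp]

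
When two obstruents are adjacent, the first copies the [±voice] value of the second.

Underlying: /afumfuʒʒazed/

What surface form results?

no segment meets the rule's conditions; no change.

[afumfuʒʒazed]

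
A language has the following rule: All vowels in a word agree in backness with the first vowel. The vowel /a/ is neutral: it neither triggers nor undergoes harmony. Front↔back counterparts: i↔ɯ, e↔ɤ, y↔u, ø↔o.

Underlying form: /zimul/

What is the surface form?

/u/ harmonizes with /i/ ([-back]) → [y]

[zimyl]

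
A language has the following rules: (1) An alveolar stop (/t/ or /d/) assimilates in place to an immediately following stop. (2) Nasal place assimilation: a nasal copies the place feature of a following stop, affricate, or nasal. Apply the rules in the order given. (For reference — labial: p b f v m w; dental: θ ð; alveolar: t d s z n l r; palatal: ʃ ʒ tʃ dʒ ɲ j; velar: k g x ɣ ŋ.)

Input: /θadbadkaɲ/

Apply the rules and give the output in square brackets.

Rule 1: /d/ before /b/ (labial) → [b]
Rule 1: /d/ before /k/ (velar) → [g]
After rule 1: θabbagkaɲ
Rule 2: no segment meets the rule's conditions; no change.

[θabbagkaɲ]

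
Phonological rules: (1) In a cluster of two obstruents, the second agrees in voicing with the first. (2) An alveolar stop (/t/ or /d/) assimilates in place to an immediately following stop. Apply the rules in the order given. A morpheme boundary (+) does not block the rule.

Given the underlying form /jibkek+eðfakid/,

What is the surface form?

[jibgek+eðvakid]

Rule 1: /k/ after /b/ (voiced) → [g]
Rule 1: /f/ after /ð/ (voiced) → [v]
After rule 1: jibgek+eðvakid
Rule 2: no segment meets the rule's conditions; no change.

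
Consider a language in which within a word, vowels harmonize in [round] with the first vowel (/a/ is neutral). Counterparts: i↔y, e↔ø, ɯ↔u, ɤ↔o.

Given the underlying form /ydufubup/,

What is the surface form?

[ydufubup]

no segment meets the rule's conditions; no change.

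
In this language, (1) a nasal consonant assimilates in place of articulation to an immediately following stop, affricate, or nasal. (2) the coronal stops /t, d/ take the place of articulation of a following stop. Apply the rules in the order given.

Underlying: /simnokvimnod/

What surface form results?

Rule 1: /m/ before /n/ (alveolar) → [n]
Rule 1: /m/ before /n/ (alveolar) → [n]
After rule 1: sinnokvinnod
Rule 2: no segment meets the rule's conditions; no change.

[sinnokvinnod]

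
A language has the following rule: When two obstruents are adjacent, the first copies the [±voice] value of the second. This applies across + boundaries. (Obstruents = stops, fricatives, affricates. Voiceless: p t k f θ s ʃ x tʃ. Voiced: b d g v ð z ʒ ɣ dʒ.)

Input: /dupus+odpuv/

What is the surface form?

/d/ before /p/ (voiceless) → [t]

[dupus+otpuv]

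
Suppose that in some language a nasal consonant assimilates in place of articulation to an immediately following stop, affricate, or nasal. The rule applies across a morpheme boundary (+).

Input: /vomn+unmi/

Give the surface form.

/m/ before /n/ (alveolar) → [n]
/n/ before /m/ (labial) → [m]

[vonn+ummi]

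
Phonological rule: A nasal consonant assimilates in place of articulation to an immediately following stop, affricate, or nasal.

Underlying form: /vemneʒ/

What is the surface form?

[venneʒ]

/m/ before /n/ (alveolar) → [n]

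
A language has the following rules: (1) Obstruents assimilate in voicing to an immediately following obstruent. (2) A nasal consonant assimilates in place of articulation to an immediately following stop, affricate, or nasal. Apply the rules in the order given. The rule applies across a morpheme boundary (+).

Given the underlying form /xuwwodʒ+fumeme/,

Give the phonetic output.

[xuwwotʃ+fumeme]

Rule 1: /dʒ/ before /f/ (voiceless) → [tʃ]
After rule 1: xuwwotʃ+fumeme
Rule 2: no segment meets the rule's conditions; no change.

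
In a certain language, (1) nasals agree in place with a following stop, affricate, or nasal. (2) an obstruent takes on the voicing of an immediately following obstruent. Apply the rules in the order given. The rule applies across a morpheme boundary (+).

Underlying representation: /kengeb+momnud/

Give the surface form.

Rule 1: /n/ before /g/ (velar) → [ŋ]
Rule 1: /m/ before /n/ (alveolar) → [n]
After rule 1: keŋgeb+monnud
Rule 2: no segment meets the rule's conditions; no change.

[keŋgeb+monnud]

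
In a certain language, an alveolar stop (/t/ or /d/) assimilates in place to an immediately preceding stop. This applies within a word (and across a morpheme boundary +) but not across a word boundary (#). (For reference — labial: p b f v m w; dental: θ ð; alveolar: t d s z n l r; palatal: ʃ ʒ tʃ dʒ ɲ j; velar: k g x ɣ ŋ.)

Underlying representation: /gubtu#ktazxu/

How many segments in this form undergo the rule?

2

/t/ after /b/ (labial) → [p]
/t/ after /k/ (velar) → [k]
2 segments change.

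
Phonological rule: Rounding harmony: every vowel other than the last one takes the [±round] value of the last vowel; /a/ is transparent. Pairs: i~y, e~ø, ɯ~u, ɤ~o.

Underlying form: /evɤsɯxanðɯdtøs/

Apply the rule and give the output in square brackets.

[øvosuxanðudtøs]

/e/ harmonizes with /ø/ ([+round]) → [ø]
/ɤ/ harmonizes with /ø/ ([+round]) → [o]
/ɯ/ harmonizes with /ø/ ([+round]) → [u]
/ɯ/ harmonizes with /ø/ ([+round]) → [u]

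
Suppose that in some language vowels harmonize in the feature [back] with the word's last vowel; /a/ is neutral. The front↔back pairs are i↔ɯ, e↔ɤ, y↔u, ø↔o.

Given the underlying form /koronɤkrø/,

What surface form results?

/o/ harmonizes with /ø/ ([-back]) → [ø]
/o/ harmonizes with /ø/ ([-back]) → [ø]
/ɤ/ harmonizes with /ø/ ([-back]) → [e]

[kørønekrø]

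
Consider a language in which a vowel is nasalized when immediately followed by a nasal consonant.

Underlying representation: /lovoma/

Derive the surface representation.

/o/ before nasal /m/ → [õ]

[lovõma]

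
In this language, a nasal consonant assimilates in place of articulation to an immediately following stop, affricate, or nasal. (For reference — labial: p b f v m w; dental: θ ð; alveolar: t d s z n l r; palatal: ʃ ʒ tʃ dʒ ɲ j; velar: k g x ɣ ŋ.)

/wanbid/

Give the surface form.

/n/ before /b/ (labial) → [m]

[wambid]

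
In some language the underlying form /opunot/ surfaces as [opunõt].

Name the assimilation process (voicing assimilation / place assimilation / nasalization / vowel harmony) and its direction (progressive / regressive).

nasalization, progressive

/o/→[õ].
Each target copies a feature from the preceding segment, so the direction is progressive.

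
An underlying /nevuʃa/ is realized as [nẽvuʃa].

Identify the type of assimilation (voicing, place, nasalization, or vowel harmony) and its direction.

/e/→[ẽ].
Each target copies a feature from the preceding segment, so the direction is progressive.

nasalization, progressive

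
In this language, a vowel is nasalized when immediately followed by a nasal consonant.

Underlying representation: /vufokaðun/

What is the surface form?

/u/ before nasal /n/ → [ũ]

[vufokaðũn]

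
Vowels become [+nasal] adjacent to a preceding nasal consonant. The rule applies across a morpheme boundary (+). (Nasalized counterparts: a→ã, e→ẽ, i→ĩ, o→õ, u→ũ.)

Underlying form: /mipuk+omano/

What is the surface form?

[mĩpuk+omãnõ]

/i/ after nasal /m/ → [ĩ]
/a/ after nasal /m/ → [ã]
/o/ after nasal /n/ → [õ]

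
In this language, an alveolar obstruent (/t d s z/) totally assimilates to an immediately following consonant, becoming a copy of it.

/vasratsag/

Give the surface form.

[varrassag]

/s/ before /r/ → [r] (total assimilation)
/t/ before /s/ → [s] (total assimilation)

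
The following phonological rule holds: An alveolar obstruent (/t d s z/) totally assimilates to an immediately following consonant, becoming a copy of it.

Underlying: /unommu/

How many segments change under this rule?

No segment meets the rule's conditions.

0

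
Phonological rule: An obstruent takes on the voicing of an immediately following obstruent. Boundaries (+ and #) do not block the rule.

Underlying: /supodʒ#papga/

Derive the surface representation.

[supotʃ#pabga]

/dʒ/ before /p/ (voiceless) → [tʃ]
/p/ before /g/ (voiced) → [b]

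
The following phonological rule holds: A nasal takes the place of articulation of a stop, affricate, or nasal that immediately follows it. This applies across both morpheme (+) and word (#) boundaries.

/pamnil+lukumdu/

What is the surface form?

[pannil+lukundu]

/m/ before /n/ (alveolar) → [n]
/m/ before /d/ (alveolar) → [n]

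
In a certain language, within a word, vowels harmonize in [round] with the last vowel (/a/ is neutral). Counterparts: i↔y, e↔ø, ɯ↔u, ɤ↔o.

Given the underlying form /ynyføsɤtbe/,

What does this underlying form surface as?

[inifesɤtbe]

/y/ harmonizes with /e/ ([-round]) → [i]
/y/ harmonizes with /e/ ([-round]) → [i]
/ø/ harmonizes with /e/ ([-round]) → [e]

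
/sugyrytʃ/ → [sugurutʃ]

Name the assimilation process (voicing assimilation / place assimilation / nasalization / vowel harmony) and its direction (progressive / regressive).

/y/→[u] /y/→[u].
Vowels agree with the first vowel, so the harmony is progressive.

vowel harmony, progressive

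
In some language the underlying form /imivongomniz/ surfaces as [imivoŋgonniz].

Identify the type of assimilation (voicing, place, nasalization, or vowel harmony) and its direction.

place assimilation, regressive

/n/→[ŋ] /m/→[n].
Each target copies a feature from the following segment, so the direction is regressive.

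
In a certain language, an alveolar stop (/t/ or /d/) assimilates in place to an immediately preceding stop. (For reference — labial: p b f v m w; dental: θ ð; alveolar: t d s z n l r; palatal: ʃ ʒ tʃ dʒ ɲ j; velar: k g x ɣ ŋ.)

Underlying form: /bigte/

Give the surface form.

[bigke]

/t/ after /g/ (velar) → [k]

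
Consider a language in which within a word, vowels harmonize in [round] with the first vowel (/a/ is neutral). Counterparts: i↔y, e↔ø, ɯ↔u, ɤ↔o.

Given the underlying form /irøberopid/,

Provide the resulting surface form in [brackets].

[ireberɤpid]

/ø/ harmonizes with /i/ ([-round]) → [e]
/o/ harmonizes with /i/ ([-round]) → [ɤ]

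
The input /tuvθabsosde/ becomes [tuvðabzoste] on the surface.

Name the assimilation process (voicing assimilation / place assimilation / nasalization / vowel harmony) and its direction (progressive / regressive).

/θ/→[ð] /s/→[z] /d/→[t].
Each target copies a feature from the preceding segment, so the direction is progressive.

voicing assimilation, progressive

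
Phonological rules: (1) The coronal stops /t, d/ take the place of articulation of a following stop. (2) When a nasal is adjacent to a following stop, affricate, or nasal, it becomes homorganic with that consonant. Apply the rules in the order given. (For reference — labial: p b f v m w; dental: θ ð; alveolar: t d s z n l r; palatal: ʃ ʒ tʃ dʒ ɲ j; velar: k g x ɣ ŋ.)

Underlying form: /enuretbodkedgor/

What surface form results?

[enurepbogkeggor]

Rule 1: /t/ before /b/ (labial) → [p]
Rule 1: /d/ before /k/ (velar) → [g]
Rule 1: /d/ before /g/ (velar) → [g]
After rule 1: enurepbogkeggor
Rule 2: no segment meets the rule's conditions; no change.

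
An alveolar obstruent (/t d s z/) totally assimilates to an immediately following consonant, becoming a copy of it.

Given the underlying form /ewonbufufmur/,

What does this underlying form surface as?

[ewonbufufmur]

no segment meets the rule's conditions; no change.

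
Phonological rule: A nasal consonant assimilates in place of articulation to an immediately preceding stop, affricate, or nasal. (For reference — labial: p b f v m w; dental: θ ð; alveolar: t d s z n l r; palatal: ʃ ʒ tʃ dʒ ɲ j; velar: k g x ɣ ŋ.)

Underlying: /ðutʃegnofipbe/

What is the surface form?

/n/ after /g/ (velar) → [ŋ]

[ðutʃegŋofipbe]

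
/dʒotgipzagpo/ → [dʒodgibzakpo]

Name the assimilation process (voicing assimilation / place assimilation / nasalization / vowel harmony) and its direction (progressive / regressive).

voicing assimilation, regressive

/t/→[d] /p/→[b] /g/→[k].
Each target copies a feature from the following segment, so the direction is regressive.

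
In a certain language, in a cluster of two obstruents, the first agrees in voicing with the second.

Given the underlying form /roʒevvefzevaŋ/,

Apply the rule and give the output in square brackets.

[roʒevvevzevaŋ]

/f/ before /z/ (voiced) → [v]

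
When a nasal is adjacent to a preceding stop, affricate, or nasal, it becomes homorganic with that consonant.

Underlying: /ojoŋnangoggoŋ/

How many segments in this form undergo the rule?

/n/ after /ŋ/ (velar) → [ŋ]
1 segment changes.

1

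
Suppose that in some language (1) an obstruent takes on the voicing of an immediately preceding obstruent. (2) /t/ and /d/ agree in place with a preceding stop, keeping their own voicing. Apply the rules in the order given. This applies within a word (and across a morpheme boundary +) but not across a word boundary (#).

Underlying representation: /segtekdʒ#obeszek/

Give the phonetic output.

Rule 1: /t/ after /g/ (voiced) → [d]
Rule 1: /dʒ/ after /k/ (voiceless) → [tʃ]
Rule 1: /z/ after /s/ (voiceless) → [s]
After rule 1: segdektʃ#obessek
Rule 2: /d/ after /g/ (velar) → [g]

[seggektʃ#obessek]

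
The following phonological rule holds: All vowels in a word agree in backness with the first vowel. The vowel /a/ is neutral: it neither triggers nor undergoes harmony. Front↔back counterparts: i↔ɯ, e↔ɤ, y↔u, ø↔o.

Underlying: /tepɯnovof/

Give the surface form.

[tepinøvøf]

/ɯ/ harmonizes with /e/ ([-back]) → [i]
/o/ harmonizes with /e/ ([-back]) → [ø]
/o/ harmonizes with /e/ ([-back]) → [ø]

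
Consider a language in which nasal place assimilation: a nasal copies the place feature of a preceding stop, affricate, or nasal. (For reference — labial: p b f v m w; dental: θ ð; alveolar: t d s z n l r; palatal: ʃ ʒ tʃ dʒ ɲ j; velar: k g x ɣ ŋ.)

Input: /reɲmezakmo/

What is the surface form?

/m/ after /ɲ/ (palatal) → [ɲ]
/m/ after /k/ (velar) → [ŋ]

[reɲɲezakŋo]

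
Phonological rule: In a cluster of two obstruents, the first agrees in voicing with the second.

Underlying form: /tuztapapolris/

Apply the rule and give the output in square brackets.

/z/ before /t/ (voiceless) → [s]

[tustapapolris]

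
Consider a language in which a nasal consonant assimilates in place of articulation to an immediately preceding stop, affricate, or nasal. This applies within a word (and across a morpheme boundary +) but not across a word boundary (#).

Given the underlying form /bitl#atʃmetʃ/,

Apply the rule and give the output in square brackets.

/m/ after /tʃ/ (palatal) → [ɲ]

[bitl#atʃɲetʃ]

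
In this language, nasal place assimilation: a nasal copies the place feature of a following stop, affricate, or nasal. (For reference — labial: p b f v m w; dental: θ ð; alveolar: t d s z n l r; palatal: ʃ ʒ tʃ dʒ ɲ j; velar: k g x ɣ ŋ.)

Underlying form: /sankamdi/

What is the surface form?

[saŋkandi]

/n/ before /k/ (velar) → [ŋ]
/m/ before /d/ (alveolar) → [n]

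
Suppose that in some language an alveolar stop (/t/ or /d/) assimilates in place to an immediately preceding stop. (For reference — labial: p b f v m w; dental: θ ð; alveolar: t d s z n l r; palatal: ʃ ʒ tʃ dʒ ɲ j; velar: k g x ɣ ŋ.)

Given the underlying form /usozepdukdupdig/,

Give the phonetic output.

[usozepbukgupbig]

/d/ after /p/ (labial) → [b]
/d/ after /k/ (velar) → [g]
/d/ after /p/ (labial) → [b]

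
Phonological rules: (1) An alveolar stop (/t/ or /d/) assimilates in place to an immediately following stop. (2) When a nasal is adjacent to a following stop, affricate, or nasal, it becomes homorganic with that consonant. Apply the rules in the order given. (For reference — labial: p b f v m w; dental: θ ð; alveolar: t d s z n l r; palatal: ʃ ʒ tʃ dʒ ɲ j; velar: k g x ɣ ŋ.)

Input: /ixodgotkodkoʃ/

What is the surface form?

[ixoggokkogkoʃ]

Rule 1: /d/ before /g/ (velar) → [g]
Rule 1: /t/ before /k/ (velar) → [k]
Rule 1: /d/ before /k/ (velar) → [g]
After rule 1: ixoggokkogkoʃ
Rule 2: no segment meets the rule's conditions; no change.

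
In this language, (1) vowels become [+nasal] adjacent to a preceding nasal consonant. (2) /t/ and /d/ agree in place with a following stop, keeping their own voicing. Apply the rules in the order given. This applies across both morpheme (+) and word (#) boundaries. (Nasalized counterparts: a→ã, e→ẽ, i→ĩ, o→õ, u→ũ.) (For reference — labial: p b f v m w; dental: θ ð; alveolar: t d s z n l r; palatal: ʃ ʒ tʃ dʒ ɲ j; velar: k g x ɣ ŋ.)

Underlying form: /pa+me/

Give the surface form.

Rule 1: /e/ after nasal /m/ → [ẽ]
After rule 1: pa+mẽ
Rule 2: no segment meets the rule's conditions; no change.

[pa+mẽ]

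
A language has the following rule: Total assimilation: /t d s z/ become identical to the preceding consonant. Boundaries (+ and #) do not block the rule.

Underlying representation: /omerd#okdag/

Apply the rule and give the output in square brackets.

[omerr#okkag]

/d/ after /r/ → [r] (total assimilation)
/d/ after /k/ → [k] (total assimilation)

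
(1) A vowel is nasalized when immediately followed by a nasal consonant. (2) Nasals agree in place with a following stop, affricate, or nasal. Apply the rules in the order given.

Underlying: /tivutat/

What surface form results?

Rule 1: no segment meets the rule's conditions; no change.
After rule 1: tivutat
Rule 2: no segment meets the rule's conditions; no change.

[tivutat]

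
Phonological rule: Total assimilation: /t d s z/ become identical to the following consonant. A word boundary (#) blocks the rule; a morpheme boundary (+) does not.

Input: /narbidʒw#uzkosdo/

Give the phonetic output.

/z/ before /k/ → [k] (total assimilation)
/s/ before /d/ → [d] (total assimilation)

[narbidʒw#ukkoddo]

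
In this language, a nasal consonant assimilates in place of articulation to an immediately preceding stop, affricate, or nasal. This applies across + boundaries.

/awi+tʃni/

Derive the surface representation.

/n/ after /tʃ/ (palatal) → [ɲ]

[awi+tʃɲi]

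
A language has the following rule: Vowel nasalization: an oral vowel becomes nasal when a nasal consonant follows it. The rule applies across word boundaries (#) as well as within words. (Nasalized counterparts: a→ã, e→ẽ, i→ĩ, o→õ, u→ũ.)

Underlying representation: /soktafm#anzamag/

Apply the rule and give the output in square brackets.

/a/ before nasal /n/ → [ã]
/a/ before nasal /m/ → [ã]

[soktafm#ãnzãmag]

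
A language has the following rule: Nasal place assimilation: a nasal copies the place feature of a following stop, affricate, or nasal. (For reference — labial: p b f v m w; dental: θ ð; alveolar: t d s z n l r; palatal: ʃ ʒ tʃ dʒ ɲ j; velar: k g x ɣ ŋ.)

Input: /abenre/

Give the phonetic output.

no segment meets the rule's conditions; no change.

[abenre]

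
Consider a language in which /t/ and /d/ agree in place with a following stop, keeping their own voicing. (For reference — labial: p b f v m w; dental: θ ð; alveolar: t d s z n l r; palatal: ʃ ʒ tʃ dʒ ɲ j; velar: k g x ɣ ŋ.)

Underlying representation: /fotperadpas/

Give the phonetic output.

[fopperabpas]

/t/ before /p/ (labial) → [p]
/d/ before /p/ (labial) → [b]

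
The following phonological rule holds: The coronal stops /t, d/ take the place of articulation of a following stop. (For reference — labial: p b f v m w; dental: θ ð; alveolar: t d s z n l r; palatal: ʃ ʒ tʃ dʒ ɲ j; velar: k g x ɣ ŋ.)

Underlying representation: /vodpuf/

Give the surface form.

/d/ before /p/ (labial) → [b]

[vobpuf]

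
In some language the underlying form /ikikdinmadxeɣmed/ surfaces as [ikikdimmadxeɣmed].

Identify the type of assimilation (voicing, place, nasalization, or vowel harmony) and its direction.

place assimilation, regressive

/n/→[m].
Each target copies a feature from the following segment, so the direction is regressive.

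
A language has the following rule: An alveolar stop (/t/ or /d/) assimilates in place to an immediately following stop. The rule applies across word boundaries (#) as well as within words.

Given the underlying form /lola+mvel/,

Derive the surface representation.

[lola+mvel]

no segment meets the rule's conditions; no change.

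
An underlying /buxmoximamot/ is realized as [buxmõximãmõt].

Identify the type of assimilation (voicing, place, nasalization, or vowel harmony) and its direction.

/o/→[õ] /a/→[ã] /o/→[õ].
Each target copies a feature from the preceding segment, so the direction is progressive.

nasalization, progressive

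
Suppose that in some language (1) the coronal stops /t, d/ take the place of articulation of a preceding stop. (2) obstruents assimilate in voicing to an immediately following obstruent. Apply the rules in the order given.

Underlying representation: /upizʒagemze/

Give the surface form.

[upizʒagemze]

Rule 1: no segment meets the rule's conditions; no change.
After rule 1: upizʒagemze
Rule 2: no segment meets the rule's conditions; no change.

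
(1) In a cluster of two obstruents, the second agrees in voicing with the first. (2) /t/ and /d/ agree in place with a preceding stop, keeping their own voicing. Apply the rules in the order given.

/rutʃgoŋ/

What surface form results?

Rule 1: /g/ after /tʃ/ (voiceless) → [k]
After rule 1: rutʃkoŋ
Rule 2: no segment meets the rule's conditions; no change.

[rutʃkoŋ]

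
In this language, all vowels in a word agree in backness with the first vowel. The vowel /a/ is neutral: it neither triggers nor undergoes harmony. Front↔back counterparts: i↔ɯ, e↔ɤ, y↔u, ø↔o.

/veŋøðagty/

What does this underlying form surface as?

[veŋøðagty]

no segment meets the rule's conditions; no change.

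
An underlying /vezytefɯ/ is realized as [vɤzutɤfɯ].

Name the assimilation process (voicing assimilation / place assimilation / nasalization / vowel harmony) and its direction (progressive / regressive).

/e/→[ɤ] /y/→[u] /e/→[ɤ].
Vowels agree with the last vowel, so the harmony is regressive.

vowel harmony, regressive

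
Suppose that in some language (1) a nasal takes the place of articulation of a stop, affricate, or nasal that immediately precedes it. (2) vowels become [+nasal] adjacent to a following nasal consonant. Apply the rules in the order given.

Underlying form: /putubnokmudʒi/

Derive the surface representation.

Rule 1: /n/ after /b/ (labial) → [m]
Rule 1: /m/ after /k/ (velar) → [ŋ]
After rule 1: putubmokŋudʒi
Rule 2: no segment meets the rule's conditions; no change.

[putubmokŋudʒi]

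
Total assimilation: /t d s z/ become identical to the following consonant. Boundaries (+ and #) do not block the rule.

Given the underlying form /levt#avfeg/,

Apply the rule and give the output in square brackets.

[levt#avfeg]

no segment meets the rule's conditions; no change.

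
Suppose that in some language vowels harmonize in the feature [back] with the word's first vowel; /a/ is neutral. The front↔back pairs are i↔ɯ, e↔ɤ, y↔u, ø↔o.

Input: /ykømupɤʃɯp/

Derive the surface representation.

[ykømypeʃip]

/u/ harmonizes with /y/ ([-back]) → [y]
/ɤ/ harmonizes with /y/ ([-back]) → [e]
/ɯ/ harmonizes with /y/ ([-back]) → [i]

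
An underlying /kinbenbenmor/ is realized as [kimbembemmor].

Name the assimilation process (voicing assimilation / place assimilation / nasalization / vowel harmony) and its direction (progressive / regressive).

place assimilation, regressive

/n/→[m] /n/→[m] /n/→[m].
Each target copies a feature from the following segment, so the direction is regressive.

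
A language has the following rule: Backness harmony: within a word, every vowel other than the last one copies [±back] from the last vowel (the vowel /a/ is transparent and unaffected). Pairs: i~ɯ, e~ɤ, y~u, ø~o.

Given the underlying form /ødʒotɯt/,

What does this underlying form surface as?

[odʒotɯt]

/ø/ harmonizes with /ɯ/ ([+back]) → [o]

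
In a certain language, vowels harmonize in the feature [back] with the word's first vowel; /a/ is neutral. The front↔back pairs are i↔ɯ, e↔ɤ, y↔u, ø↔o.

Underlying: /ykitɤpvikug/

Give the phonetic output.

/ɤ/ harmonizes with /y/ ([-back]) → [e]
/u/ harmonizes with /y/ ([-back]) → [y]

[ykitepvikyg]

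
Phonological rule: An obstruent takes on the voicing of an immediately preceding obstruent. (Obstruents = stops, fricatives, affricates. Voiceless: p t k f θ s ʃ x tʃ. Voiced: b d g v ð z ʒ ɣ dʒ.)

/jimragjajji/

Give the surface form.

[jimragjajji]

no segment meets the rule's conditions; no change.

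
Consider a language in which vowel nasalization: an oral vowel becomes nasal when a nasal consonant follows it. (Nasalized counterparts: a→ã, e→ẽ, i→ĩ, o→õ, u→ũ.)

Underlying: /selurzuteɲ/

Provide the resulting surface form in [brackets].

/e/ before nasal /ɲ/ → [ẽ]

[selurzutẽɲ]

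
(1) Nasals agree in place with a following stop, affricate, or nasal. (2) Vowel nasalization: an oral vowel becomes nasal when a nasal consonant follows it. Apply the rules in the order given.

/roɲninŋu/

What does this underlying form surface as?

[rõnnĩŋŋu]

Rule 1: /ɲ/ before /n/ (alveolar) → [n]
Rule 1: /n/ before /ŋ/ (velar) → [ŋ]
After rule 1: ronniŋŋu
Rule 2: /o/ before nasal /n/ → [õ]
Rule 2: /i/ before nasal /ŋ/ → [ĩ]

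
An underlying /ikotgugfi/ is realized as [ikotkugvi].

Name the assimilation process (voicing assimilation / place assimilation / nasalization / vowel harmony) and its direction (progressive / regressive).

voicing assimilation, progressive

/g/→[k] /f/→[v].
Each target copies a feature from the preceding segment, so the direction is progressive.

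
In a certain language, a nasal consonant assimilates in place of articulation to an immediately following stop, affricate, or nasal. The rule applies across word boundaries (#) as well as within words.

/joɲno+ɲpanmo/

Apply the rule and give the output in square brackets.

/ɲ/ before /n/ (alveolar) → [n]
/ɲ/ before /p/ (labial) → [m]
/n/ before /m/ (labial) → [m]

[jonno+mpammo]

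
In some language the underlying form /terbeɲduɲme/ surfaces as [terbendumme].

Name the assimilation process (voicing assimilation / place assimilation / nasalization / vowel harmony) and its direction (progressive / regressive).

place assimilation, regressive

/ɲ/→[n] /ɲ/→[m].
Each target copies a feature from the following segment, so the direction is regressive.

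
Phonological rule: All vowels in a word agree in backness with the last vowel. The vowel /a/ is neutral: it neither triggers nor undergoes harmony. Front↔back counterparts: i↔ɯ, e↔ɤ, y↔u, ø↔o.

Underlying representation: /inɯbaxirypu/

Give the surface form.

[ɯnɯbaxɯrupu]

/i/ harmonizes with /u/ ([+back]) → [ɯ]
/i/ harmonizes with /u/ ([+back]) → [ɯ]
/y/ harmonizes with /u/ ([+back]) → [u]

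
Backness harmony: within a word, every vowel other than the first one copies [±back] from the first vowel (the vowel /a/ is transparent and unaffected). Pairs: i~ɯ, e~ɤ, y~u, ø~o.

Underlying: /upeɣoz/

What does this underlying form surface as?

/e/ harmonizes with /u/ ([+back]) → [ɤ]

[upɤɣoz]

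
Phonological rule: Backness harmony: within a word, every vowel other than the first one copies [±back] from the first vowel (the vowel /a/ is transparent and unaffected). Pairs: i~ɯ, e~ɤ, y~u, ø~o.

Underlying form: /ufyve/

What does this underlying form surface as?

[ufuvɤ]

/y/ harmonizes with /u/ ([+back]) → [u]
/e/ harmonizes with /u/ ([+back]) → [ɤ]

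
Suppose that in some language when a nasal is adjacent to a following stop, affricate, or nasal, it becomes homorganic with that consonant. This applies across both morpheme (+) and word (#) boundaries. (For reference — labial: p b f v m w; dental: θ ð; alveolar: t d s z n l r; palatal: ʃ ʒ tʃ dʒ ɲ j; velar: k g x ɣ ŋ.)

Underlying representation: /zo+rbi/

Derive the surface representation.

[zo+rbi]

no segment meets the rule's conditions; no change.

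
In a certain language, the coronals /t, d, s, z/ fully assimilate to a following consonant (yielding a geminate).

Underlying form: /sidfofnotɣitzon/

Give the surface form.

[siffofnoɣɣizzon]

/d/ before /f/ → [f] (total assimilation)
/t/ before /ɣ/ → [ɣ] (total assimilation)
/t/ before /z/ → [z] (total assimilation)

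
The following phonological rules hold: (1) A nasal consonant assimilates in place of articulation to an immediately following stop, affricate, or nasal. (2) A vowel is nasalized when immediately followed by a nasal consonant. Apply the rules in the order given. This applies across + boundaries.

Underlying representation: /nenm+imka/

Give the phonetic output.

[nẽmm+ĩŋka]

Rule 1: /n/ before /m/ (labial) → [m]
Rule 1: /m/ before /k/ (velar) → [ŋ]
After rule 1: nemm+iŋka
Rule 2: /e/ before nasal /m/ → [ẽ]
Rule 2: /i/ before nasal /ŋ/ → [ĩ]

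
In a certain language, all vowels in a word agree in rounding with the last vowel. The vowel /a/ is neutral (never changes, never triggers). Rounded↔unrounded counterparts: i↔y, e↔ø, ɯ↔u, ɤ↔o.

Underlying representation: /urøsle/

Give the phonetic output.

/u/ harmonizes with /e/ ([-round]) → [ɯ]
/ø/ harmonizes with /e/ ([-round]) → [e]

[ɯresle]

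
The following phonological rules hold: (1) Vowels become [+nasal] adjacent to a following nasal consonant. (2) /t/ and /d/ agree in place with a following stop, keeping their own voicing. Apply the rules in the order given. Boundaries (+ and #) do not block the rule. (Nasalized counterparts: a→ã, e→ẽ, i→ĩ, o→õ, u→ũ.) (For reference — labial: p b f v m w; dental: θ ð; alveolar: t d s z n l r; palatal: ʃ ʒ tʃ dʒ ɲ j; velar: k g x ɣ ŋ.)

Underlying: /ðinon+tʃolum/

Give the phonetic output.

Rule 1: /i/ before nasal /n/ → [ĩ]
Rule 1: /o/ before nasal /n/ → [õ]
Rule 1: /u/ before nasal /m/ → [ũ]
After rule 1: ðĩnõn+tʃolũm
Rule 2: no segment meets the rule's conditions; no change.

[ðĩnõn+tʃolũm]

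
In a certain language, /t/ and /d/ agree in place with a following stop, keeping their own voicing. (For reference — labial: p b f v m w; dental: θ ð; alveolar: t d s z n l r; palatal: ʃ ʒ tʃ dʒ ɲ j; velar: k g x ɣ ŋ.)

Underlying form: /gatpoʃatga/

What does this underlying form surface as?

[gappoʃakga]

/t/ before /p/ (labial) → [p]
/t/ before /g/ (velar) → [k]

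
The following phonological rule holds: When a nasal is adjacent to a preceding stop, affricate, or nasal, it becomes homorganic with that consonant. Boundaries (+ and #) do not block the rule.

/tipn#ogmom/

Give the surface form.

/n/ after /p/ (labial) → [m]
/m/ after /g/ (velar) → [ŋ]

[tipm#ogŋom]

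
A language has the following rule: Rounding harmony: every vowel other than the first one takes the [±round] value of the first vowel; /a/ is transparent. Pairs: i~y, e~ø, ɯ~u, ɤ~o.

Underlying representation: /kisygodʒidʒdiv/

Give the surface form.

/y/ harmonizes with /i/ ([-round]) → [i]
/o/ harmonizes with /i/ ([-round]) → [ɤ]

[kisigɤdʒidʒdiv]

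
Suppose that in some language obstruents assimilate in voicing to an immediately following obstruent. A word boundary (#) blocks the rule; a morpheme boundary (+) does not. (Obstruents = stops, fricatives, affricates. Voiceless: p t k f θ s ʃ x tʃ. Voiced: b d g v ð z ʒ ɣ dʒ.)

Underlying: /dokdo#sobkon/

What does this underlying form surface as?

/k/ before /d/ (voiced) → [g]
/b/ before /k/ (voiceless) → [p]

[dogdo#sopkon]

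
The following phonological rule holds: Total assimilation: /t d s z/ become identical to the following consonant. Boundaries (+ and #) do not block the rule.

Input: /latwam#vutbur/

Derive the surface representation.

/t/ before /w/ → [w] (total assimilation)
/t/ before /b/ → [b] (total assimilation)

[lawwam#vubbur]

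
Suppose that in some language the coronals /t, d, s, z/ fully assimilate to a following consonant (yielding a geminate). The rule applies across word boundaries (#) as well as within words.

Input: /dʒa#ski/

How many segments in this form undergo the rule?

1

/s/ before /k/ → [k] (total assimilation)
1 segment changes.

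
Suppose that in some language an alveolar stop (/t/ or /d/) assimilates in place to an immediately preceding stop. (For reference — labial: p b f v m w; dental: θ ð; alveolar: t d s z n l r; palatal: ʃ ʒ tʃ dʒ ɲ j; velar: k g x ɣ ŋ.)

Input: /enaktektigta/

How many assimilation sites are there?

3

/t/ after /k/ (velar) → [k]
/t/ after /k/ (velar) → [k]
/t/ after /g/ (velar) → [k]
3 segments change.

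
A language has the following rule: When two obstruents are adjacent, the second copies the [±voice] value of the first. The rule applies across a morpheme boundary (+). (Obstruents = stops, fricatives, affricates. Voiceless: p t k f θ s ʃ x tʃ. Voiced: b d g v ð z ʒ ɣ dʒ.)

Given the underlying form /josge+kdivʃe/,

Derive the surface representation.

[joske+ktivʒe]

/g/ after /s/ (voiceless) → [k]
/d/ after /k/ (voiceless) → [t]
/ʃ/ after /v/ (voiced) → [ʒ]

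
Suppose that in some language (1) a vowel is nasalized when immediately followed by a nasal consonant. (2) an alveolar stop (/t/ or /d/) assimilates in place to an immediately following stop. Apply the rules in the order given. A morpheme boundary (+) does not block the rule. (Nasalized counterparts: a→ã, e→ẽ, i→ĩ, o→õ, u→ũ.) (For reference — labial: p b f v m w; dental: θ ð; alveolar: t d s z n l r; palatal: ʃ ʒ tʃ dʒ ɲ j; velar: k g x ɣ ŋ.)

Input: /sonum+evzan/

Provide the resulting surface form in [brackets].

[sõnũm+evzãn]

Rule 1: /o/ before nasal /n/ → [õ]
Rule 1: /u/ before nasal /m/ → [ũ]
Rule 1: /a/ before nasal /n/ → [ã]
After rule 1: sõnũm+evzãn
Rule 2: no segment meets the rule's conditions; no change.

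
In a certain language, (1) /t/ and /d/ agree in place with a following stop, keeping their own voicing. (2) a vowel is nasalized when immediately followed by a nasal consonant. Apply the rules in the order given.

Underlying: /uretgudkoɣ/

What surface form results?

Rule 1: /t/ before /g/ (velar) → [k]
Rule 1: /d/ before /k/ (velar) → [g]
After rule 1: urekgugkoɣ
Rule 2: no segment meets the rule's conditions; no change.

[urekgugkoɣ]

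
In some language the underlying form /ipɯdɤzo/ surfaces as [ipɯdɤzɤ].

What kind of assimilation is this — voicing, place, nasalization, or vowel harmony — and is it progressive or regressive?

/o/→[ɤ].
Vowels agree with the first vowel, so the harmony is progressive.

vowel harmony, progressive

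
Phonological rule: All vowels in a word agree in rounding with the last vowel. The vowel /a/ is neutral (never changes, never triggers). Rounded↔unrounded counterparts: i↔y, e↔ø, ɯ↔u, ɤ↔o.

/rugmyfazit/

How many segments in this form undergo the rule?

2

/u/ harmonizes with /i/ ([-round]) → [ɯ]
/y/ harmonizes with /i/ ([-round]) → [i]
2 segments change.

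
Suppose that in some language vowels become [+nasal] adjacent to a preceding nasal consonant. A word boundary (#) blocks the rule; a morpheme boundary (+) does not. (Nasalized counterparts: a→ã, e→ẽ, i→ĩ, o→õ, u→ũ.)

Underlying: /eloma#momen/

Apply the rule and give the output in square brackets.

/a/ after nasal /m/ → [ã]
/o/ after nasal /m/ → [õ]
/e/ after nasal /m/ → [ẽ]

[elomã#mõmẽn]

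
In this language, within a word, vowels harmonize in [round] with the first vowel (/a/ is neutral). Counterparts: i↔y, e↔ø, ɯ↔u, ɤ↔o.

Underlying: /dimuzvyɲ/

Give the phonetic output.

[dimɯzviɲ]

/u/ harmonizes with /i/ ([-round]) → [ɯ]
/y/ harmonizes with /i/ ([-round]) → [i]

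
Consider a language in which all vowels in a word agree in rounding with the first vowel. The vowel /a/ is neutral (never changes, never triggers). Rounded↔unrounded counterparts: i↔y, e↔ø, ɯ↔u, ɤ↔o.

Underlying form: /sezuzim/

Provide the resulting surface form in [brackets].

/u/ harmonizes with /e/ ([-round]) → [ɯ]

[sezɯzim]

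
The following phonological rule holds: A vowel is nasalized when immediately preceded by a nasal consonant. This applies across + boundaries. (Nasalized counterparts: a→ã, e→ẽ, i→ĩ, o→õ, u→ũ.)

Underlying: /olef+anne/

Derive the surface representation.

/e/ after nasal /n/ → [ẽ]

[olef+annẽ]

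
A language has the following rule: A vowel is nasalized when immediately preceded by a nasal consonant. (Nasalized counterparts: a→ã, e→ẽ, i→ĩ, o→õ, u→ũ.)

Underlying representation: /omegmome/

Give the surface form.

/e/ after nasal /m/ → [ẽ]
/o/ after nasal /m/ → [õ]
/e/ after nasal /m/ → [ẽ]

[omẽgmõmẽ]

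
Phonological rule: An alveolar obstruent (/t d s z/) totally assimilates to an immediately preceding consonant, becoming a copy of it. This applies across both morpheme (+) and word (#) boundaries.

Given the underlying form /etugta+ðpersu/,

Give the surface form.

[etugga+ðperru]

/t/ after /g/ → [g] (total assimilation)
/s/ after /r/ → [r] (total assimilation)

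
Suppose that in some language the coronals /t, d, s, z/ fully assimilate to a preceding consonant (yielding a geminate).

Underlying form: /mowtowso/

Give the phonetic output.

[mowwowwo]

/t/ after /w/ → [w] (total assimilation)
/s/ after /w/ → [w] (total assimilation)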